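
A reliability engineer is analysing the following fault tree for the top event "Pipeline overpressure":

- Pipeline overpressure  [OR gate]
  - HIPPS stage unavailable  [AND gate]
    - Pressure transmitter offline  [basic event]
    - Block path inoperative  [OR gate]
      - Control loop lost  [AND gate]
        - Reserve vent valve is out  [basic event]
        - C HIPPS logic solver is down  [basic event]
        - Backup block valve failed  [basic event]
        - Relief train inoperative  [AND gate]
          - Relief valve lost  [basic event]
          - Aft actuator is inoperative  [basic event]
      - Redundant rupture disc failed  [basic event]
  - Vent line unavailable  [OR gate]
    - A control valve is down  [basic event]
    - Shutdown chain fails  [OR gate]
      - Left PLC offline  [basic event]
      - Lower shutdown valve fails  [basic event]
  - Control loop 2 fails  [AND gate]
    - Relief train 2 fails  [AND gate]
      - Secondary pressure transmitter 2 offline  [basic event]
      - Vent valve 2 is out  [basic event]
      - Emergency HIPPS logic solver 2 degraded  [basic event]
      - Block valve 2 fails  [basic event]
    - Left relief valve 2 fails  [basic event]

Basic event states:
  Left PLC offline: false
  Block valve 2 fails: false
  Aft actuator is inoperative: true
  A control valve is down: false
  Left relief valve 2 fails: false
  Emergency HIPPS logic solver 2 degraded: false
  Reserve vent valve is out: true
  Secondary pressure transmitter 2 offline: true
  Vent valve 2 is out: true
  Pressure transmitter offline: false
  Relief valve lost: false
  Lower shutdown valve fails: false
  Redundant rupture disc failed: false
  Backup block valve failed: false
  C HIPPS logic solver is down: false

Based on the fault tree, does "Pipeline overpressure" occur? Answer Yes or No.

No

Relief train inoperative [AND]: Relief valve lost=not, Aft actuator is inoperative=occurs → not all inputs occur → does not occur.
Control loop lost [AND]: Reserve vent valve is out=occurs, C HIPPS logic solver is down=not, Backup block valve failed=not, Relief train inoperative=not → not all inputs occur → does not occur.
Block path inoperative [OR]: Control loop lost=not, Redundant rupture disc failed=not → no input occurs → does not occur.
HIPPS stage unavailable [AND]: Pressure transmitter offline=not, Block path inoperative=not → not all inputs occur → does not occur.
Shutdown chain fails [OR]: Left PLC offline=not, Lower shutdown valve fails=not → no input occurs → does not occur.
Vent line unavailable [OR]: A control valve is down=not, Shutdown chain fails=not → no input occurs → does not occur.
Relief train 2 fails [AND]: Secondary pressure transmitter 2 offline=occurs, Vent valve 2 is out=occurs, Emergency HIPPS logic solver 2 degraded=not, Block valve 2 fails=not → not all inputs occur → does not occur.
Control loop 2 fails [AND]: Relief train 2 fails=not, Left relief valve 2 fails=not → not all inputs occur → does not occur.
Pipeline overpressure [OR]: HIPPS stage unavailable=not, Vent line unavailable=not, Control loop 2 fails=not → no input occurs → does not occur.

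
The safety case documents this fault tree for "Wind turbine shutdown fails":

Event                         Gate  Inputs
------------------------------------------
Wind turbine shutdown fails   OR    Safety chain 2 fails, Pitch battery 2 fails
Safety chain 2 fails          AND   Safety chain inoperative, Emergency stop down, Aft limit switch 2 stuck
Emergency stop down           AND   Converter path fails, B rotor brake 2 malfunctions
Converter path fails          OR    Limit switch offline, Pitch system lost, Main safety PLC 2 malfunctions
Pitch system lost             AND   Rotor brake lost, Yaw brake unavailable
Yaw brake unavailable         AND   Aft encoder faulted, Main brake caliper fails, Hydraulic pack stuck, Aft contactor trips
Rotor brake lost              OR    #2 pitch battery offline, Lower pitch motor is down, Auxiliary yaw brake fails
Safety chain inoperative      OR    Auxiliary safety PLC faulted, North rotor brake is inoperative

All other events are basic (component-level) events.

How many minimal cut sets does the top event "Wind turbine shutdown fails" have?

11

Safety chain inoperative [OR]: union of children's cut sets → 2 cut set(s).
Rotor brake lost [OR]: union of children's cut sets → 3 cut set(s).
Yaw brake unavailable [AND]: one cut set from each child combined → 1 × 1 × 1 × 1 = 1 cut set(s).
Pitch system lost [AND]: one cut set from each child combined → 3 × 1 = 3 cut set(s).
Converter path fails [OR]: union of children's cut sets → 5 cut set(s).
Emergency stop down [AND]: one cut set from each child combined → 5 × 1 = 5 cut set(s).
Safety chain 2 fails [AND]: one cut set from each child combined → 2 × 5 × 1 = 10 cut set(s).
Wind turbine shutdown fails [OR]: union of children's cut sets → 11 cut set(s).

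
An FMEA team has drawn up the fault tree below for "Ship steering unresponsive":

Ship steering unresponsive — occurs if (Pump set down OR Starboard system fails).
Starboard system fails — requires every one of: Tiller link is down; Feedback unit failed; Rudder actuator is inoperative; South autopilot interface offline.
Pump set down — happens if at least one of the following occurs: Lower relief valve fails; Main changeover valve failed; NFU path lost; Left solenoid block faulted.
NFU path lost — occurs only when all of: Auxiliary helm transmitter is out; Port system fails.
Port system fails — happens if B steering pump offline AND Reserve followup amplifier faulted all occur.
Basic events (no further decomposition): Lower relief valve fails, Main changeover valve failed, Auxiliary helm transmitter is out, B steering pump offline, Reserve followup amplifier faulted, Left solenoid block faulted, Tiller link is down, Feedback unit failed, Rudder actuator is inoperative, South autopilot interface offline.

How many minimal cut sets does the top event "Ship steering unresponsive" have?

5

Port system fails [AND]: one cut set from each child combined → 1 × 1 = 1 cut set(s).
NFU path lost [AND]: one cut set from each child combined → 1 × 1 = 1 cut set(s).
Pump set down [OR]: union of children's cut sets → 4 cut set(s).
Starboard system fails [AND]: one cut set from each child combined → 1 × 1 × 1 × 1 = 1 cut set(s).
Ship steering unresponsive [OR]: union of children's cut sets → 5 cut set(s).
Minimal cut sets: {Lower relief valve fails}; {Main changeover valve failed}; {Auxiliary helm transmitter is out, B steering pump offline, Reserve followup amplifier faulted}; {Left solenoid block faulted}; {Feedback unit failed, Rudder actuator is inoperative, South autopilot interface offline, Tiller link is down}.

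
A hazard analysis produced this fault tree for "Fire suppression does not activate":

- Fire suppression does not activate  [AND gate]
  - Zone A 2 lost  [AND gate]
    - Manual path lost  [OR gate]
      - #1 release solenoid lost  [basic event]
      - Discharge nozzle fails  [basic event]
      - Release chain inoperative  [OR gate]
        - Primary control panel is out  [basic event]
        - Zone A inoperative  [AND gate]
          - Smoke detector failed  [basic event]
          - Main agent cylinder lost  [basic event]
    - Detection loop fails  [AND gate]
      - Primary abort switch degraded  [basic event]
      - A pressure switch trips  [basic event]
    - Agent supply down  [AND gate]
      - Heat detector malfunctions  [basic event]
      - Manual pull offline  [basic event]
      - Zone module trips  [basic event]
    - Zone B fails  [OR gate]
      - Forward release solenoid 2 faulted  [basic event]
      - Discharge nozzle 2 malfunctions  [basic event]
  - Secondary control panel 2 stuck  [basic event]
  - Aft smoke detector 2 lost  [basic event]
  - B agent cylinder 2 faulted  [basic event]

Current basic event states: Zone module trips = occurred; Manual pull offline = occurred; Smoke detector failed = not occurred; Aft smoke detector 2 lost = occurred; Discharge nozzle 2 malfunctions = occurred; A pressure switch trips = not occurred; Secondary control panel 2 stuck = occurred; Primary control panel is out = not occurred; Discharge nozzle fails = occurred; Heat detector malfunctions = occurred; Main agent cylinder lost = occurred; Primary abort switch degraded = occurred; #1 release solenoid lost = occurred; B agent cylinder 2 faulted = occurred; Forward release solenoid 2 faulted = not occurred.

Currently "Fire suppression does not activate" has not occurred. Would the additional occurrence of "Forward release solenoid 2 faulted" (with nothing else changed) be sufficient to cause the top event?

Counterfactual: set "Forward release solenoid 2 faulted" to occurred.
Zone A inoperative [AND]: Smoke detector failed=not, Main agent cylinder lost=occurs → not all inputs occur → does not occur.
Release chain inoperative [OR]: Primary control panel is out=not, Zone A inoperative=not → no input occurs → does not occur.
Manual path lost [OR]: #1 release solenoid lost=occurs, Discharge nozzle fails=occurs, Release chain inoperative=not → at least one input occurs → occurs.
Detection loop fails [AND]: Primary abort switch degraded=occurs, A pressure switch trips=not → not all inputs occur → does not occur.
Agent supply down [AND]: Heat detector malfunctions=occurs, Manual pull offline=occurs, Zone module trips=occurs → all inputs occur → occurs.
Zone B fails [OR]: Forward release solenoid 2 faulted=occurs, Discharge nozzle 2 malfunctions=occurs → at least one input occurs → occurs.
Zone A 2 lost [AND]: Manual path lost=occurs, Detection loop fails=not, Agent supply down=occurs, Zone B fails=occurs → not all inputs occur → does not occur.
Fire suppression does not activate [AND]: Zone A 2 lost=not, Secondary control panel 2 stuck=occurs, Aft smoke detector 2 lost=occurs, B agent cylinder 2 faulted=occurs → not all inputs occur → does not occur.

No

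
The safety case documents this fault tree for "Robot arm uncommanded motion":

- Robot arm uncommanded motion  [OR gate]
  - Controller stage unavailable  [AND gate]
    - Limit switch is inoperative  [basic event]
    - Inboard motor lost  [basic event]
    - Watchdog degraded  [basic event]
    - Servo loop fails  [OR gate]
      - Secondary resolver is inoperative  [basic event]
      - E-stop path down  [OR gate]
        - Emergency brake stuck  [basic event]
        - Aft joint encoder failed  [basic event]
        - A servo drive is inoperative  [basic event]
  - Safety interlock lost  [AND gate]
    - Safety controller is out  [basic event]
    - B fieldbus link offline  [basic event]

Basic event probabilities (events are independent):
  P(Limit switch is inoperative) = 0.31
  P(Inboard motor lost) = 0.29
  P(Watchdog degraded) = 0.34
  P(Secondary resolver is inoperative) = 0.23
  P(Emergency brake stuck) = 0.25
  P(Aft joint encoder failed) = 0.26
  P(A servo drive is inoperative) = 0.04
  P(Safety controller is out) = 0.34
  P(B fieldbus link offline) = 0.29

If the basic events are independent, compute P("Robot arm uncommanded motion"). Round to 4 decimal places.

P(E-stop path down) [OR] = 1 − (1−0.25) × (1−0.26) × (1−0.04) = 0.467200
P(Servo loop fails) [OR] = 1 − (1−0.23) × (1−0.467200) = 0.589744
P(Controller stage unavailable) [AND] = 0.31 × 0.29 × 0.34 × 0.589744 = 0.018026
P(Safety interlock lost) [AND] = 0.34 × 0.29 = 0.098600
P(Robot arm uncommanded motion) [OR] = 1 − (1−0.018026) × (1−0.098600) = 0.114849
Rounded to 4 decimal places: P(Robot arm uncommanded motion) ≈ 0.1148.

0.1148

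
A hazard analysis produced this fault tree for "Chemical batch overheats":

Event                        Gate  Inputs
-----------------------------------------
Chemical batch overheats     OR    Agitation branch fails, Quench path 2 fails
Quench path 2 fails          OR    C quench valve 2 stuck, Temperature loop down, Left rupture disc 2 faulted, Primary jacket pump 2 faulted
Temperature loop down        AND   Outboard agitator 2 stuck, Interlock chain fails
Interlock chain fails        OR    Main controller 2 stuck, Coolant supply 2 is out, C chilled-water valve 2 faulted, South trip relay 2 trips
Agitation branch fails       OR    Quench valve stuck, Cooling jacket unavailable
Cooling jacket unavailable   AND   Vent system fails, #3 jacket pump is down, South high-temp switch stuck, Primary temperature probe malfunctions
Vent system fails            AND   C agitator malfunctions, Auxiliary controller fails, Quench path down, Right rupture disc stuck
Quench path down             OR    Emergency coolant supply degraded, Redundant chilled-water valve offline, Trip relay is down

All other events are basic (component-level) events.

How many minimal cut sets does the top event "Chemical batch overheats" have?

11

Quench path down [OR]: union of children's cut sets → 3 cut set(s).
Vent system fails [AND]: one cut set from each child combined → 1 × 1 × 3 × 1 = 3 cut set(s).
Cooling jacket unavailable [AND]: one cut set from each child combined → 3 × 1 × 1 × 1 = 3 cut set(s).
Agitation branch fails [OR]: union of children's cut sets → 4 cut set(s).
Interlock chain fails [OR]: union of children's cut sets → 4 cut set(s).
Temperature loop down [AND]: one cut set from each child combined → 1 × 4 = 4 cut set(s).
Quench path 2 fails [OR]: union of children's cut sets → 7 cut set(s).
Chemical batch overheats [OR]: union of children's cut sets → 11 cut set(s).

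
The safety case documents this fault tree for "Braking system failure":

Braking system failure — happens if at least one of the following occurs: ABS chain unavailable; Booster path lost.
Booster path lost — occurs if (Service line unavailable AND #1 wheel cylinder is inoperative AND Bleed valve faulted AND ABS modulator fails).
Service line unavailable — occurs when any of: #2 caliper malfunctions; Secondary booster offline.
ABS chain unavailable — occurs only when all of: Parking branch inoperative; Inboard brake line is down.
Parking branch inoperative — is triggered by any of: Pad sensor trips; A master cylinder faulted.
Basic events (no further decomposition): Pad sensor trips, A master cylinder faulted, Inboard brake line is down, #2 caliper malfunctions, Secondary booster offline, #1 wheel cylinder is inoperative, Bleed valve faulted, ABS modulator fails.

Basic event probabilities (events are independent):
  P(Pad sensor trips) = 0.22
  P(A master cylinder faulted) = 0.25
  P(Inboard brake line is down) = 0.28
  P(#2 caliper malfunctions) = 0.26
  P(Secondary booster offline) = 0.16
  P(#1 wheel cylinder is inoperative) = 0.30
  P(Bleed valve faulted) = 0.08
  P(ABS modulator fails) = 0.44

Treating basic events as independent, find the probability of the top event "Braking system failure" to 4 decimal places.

P(Parking branch inoperative) [OR] = 1 − (1−0.22) × (1−0.25) = 0.415000
P(ABS chain unavailable) [AND] = 0.415000 × 0.28 = 0.116200
P(Service line unavailable) [OR] = 1 − (1−0.26) × (1−0.16) = 0.378400
P(Booster path lost) [AND] = 0.378400 × 0.30 × 0.08 × 0.44 = 0.003996
P(Braking system failure) [OR] = 1 − (1−0.116200) × (1−0.003996) = 0.119732
Rounded to 4 decimal places: P(Braking system failure) ≈ 0.1197.

0.1197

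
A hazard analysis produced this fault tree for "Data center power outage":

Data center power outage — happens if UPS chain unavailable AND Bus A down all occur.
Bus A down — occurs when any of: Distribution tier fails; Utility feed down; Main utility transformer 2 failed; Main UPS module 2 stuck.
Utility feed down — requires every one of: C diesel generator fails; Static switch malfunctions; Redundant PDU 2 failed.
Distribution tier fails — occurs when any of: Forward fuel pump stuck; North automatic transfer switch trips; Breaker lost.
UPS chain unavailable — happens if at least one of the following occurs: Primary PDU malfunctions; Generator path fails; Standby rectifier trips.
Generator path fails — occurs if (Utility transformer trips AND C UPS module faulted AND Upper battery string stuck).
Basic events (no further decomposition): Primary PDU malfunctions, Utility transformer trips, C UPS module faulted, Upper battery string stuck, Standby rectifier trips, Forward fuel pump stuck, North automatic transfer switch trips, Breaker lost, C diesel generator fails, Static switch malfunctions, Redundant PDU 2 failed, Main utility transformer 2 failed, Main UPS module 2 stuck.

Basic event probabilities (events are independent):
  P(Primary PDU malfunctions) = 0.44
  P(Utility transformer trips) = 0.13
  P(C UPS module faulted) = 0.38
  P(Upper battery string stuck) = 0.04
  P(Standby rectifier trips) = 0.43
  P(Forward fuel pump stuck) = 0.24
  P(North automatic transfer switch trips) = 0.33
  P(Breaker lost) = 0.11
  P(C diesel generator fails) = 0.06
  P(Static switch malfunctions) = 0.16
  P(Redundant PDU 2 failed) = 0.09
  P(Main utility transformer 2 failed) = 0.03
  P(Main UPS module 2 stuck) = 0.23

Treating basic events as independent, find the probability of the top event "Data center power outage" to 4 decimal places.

0.4510

P(Generator path fails) [AND] = 0.13 × 0.38 × 0.04 = 0.001976
P(UPS chain unavailable) [OR] = 1 − (1−0.44) × (1−0.001976) × (1−0.43) = 0.681431
P(Distribution tier fails) [OR] = 1 − (1−0.24) × (1−0.33) × (1−0.11) = 0.546812
P(Utility feed down) [AND] = 0.06 × 0.16 × 0.09 = 0.000864
P(Bus A down) [OR] = 1 − (1−0.546812) × (1−0.000864) × (1−0.03) × (1−0.23) = 0.661806
P(Data center power outage) [AND] = 0.681431 × 0.661806 = 0.450975
Rounded to 4 decimal places: P(Data center power outage) ≈ 0.4510.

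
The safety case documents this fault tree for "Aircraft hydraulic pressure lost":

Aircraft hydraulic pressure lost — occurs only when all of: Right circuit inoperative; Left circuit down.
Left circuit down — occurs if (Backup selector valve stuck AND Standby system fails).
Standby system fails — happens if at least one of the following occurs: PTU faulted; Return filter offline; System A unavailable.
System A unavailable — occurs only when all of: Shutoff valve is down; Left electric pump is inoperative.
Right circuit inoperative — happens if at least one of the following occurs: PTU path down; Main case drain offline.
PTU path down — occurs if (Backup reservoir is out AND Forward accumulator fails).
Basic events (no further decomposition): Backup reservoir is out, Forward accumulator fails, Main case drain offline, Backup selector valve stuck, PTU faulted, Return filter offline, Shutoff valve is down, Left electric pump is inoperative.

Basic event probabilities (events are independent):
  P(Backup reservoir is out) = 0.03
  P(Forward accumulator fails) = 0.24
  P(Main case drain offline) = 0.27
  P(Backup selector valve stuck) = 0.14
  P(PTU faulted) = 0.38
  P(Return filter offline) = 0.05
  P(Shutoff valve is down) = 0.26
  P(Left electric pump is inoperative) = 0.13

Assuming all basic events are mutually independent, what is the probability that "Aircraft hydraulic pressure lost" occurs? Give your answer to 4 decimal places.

0.0166

P(PTU path down) [AND] = 0.03 × 0.24 = 0.007200
P(Right circuit inoperative) [OR] = 1 − (1−0.007200) × (1−0.27) = 0.275256
P(System A unavailable) [AND] = 0.26 × 0.13 = 0.033800
P(Standby system fails) [OR] = 1 − (1−0.38) × (1−0.05) × (1−0.033800) = 0.430908
P(Left circuit down) [AND] = 0.14 × 0.430908 = 0.060327
P(Aircraft hydraulic pressure lost) [AND] = 0.275256 × 0.060327 = 0.016605
Rounded to 4 decimal places: P(Aircraft hydraulic pressure lost) ≈ 0.0166.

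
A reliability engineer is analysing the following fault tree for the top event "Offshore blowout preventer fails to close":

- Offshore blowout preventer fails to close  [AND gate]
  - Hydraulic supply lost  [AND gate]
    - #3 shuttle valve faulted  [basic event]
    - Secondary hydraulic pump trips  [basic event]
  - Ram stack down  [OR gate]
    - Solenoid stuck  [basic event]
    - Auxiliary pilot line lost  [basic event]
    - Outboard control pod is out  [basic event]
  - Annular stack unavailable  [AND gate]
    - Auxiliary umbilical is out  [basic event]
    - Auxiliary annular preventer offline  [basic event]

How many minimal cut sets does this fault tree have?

Hydraulic supply lost [AND]: one cut set from each child combined → 1 × 1 = 1 cut set(s).
Ram stack down [OR]: union of children's cut sets → 3 cut set(s).
Annular stack unavailable [AND]: one cut set from each child combined → 1 × 1 = 1 cut set(s).
Offshore blowout preventer fails to close [AND]: one cut set from each child combined → 1 × 3 × 1 = 3 cut set(s).
Minimal cut sets: {#3 shuttle valve faulted, Auxiliary annular preventer offline, Auxiliary umbilical is out, Secondary hydraulic pump trips, Solenoid stuck}; {#3 shuttle valve faulted, Auxiliary annular preventer offline, Auxiliary pilot line lost, Auxiliary umbilical is out, Secondary hydraulic pump trips}; {#3 shuttle valve faulted, Auxiliary annular preventer offline, Auxiliary umbilical is out, Outboard control pod is out, Secondary hydraulic pump trips}.

3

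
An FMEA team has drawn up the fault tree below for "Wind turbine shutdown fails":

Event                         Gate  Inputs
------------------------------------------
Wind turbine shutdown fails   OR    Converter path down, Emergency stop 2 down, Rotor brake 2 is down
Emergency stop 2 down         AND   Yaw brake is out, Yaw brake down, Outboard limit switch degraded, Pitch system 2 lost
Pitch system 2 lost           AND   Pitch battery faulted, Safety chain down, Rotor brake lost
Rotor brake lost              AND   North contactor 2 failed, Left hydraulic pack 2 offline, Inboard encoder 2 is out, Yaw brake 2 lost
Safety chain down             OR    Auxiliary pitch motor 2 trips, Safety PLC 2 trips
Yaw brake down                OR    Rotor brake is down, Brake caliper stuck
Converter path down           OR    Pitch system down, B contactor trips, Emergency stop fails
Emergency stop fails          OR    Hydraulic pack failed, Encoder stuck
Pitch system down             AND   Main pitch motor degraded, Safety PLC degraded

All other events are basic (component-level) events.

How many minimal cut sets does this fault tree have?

Pitch system down [AND]: one cut set from each child combined → 1 × 1 = 1 cut set(s).
Emergency stop fails [OR]: union of children's cut sets → 2 cut set(s).
Converter path down [OR]: union of children's cut sets → 4 cut set(s).
Yaw brake down [OR]: union of children's cut sets → 2 cut set(s).
Safety chain down [OR]: union of children's cut sets → 2 cut set(s).
Rotor brake lost [AND]: one cut set from each child combined → 1 × 1 × 1 × 1 = 1 cut set(s).
Pitch system 2 lost [AND]: one cut set from each child combined → 1 × 2 × 1 = 2 cut set(s).
Emergency stop 2 down [AND]: one cut set from each child combined → 1 × 2 × 1 × 2 = 4 cut set(s).
Wind turbine shutdown fails [OR]: union of children's cut sets → 9 cut set(s).
Minimal cut sets: {Main pitch motor degraded, Safety PLC degraded}; {B contactor trips}; {Hydraulic pack failed}; {Encoder stuck}; {Auxiliary pitch motor 2 trips, Inboard encoder 2 is out, Left hydraulic pack 2 offline, North contactor 2 failed, Outboard limit switch degraded, Pitch battery faulted, Rotor brake is down, Yaw brake 2 lost, Yaw brake is out}; {Inboard encoder 2 is out, Left hydraulic pack 2 offline, North contactor 2 failed, Outboard limit switch degraded, Pitch battery faulted, Rotor brake is down, Safety PLC 2 trips, Yaw brake 2 lost, Yaw brake is out}; {Auxiliary pitch motor 2 trips, Brake caliper stuck, Inboard encoder 2 is out, Left hydraulic pack 2 offline, North contactor 2 failed, Outboard limit switch degraded, Pitch battery faulted, Yaw brake 2 lost, Yaw brake is out}; {Brake caliper stuck, Inboard encoder 2 is out, Left hydraulic pack 2 offline, North contactor 2 failed, Outboard limit switch degraded, Pitch battery faulted, Safety PLC 2 trips, Yaw brake 2 lost, Yaw brake is out}; {Rotor brake 2 is down}.

9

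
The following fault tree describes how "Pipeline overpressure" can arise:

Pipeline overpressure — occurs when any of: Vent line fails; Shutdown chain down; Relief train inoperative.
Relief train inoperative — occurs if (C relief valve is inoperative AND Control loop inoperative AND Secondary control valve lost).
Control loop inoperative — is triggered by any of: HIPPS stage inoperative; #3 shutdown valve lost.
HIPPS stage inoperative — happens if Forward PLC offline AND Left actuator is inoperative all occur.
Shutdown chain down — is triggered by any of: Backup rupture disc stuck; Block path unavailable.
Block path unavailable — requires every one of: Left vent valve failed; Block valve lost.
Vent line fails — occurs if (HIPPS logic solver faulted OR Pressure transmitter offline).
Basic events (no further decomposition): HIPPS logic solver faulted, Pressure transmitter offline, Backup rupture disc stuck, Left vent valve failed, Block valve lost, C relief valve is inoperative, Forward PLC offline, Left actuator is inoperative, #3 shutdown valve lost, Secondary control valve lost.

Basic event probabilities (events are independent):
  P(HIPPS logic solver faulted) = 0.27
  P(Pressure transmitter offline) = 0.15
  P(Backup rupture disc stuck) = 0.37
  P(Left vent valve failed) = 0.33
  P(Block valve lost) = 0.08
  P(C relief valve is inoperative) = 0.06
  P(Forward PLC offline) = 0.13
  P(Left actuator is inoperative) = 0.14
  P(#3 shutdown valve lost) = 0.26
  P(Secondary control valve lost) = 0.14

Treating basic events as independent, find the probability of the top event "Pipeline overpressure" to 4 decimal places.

0.6203

P(Vent line fails) [OR] = 1 − (1−0.27) × (1−0.15) = 0.379500
P(Block path unavailable) [AND] = 0.33 × 0.08 = 0.026400
P(Shutdown chain down) [OR] = 1 − (1−0.37) × (1−0.026400) = 0.386632
P(HIPPS stage inoperative) [AND] = 0.13 × 0.14 = 0.018200
P(Control loop inoperative) [OR] = 1 − (1−0.018200) × (1−0.26) = 0.273468
P(Relief train inoperative) [AND] = 0.06 × 0.273468 × 0.14 = 0.002297
P(Pipeline overpressure) [OR] = 1 − (1−0.379500) × (1−0.386632) × (1−0.002297) = 0.620279
Rounded to 4 decimal places: P(Pipeline overpressure) ≈ 0.6203.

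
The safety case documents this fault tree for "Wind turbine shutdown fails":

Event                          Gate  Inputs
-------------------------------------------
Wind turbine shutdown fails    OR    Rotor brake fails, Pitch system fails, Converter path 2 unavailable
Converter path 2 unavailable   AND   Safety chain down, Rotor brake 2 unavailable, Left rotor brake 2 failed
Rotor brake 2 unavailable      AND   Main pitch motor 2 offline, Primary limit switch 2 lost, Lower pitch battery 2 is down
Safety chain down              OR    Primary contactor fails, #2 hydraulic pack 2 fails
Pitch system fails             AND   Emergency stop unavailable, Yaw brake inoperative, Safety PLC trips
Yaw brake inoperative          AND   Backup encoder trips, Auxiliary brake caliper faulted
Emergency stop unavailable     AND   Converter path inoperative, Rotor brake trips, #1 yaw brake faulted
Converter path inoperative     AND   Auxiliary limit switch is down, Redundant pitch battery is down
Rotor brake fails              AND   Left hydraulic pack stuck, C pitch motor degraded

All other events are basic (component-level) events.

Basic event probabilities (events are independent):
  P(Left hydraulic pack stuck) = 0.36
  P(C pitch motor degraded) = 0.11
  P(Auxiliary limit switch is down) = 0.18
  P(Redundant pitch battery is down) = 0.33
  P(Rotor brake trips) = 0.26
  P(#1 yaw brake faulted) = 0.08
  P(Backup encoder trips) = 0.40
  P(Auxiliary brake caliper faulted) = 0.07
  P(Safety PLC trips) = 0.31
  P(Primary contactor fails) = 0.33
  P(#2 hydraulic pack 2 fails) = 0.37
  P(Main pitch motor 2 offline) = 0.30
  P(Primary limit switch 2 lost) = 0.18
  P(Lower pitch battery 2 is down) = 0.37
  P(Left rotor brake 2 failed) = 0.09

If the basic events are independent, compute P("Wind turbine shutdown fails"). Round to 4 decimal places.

0.0406

P(Rotor brake fails) [AND] = 0.36 × 0.11 = 0.039600
P(Converter path inoperative) [AND] = 0.18 × 0.33 = 0.059400
P(Emergency stop unavailable) [AND] = 0.059400 × 0.26 × 0.08 = 0.001236
P(Yaw brake inoperative) [AND] = 0.40 × 0.07 = 0.028000
P(Pitch system fails) [AND] = 0.001236 × 0.028000 × 0.31 = 0.000011
P(Safety chain down) [OR] = 1 − (1−0.33) × (1−0.37) = 0.577900
P(Rotor brake 2 unavailable) [AND] = 0.30 × 0.18 × 0.37 = 0.019980
P(Converter path 2 unavailable) [AND] = 0.577900 × 0.019980 × 0.09 = 0.001039
P(Wind turbine shutdown fails) [OR] = 1 − (1−0.039600) × (1−0.000011) × (1−0.001039) = 0.040608
Rounded to 4 decimal places: P(Wind turbine shutdown fails) ≈ 0.0406.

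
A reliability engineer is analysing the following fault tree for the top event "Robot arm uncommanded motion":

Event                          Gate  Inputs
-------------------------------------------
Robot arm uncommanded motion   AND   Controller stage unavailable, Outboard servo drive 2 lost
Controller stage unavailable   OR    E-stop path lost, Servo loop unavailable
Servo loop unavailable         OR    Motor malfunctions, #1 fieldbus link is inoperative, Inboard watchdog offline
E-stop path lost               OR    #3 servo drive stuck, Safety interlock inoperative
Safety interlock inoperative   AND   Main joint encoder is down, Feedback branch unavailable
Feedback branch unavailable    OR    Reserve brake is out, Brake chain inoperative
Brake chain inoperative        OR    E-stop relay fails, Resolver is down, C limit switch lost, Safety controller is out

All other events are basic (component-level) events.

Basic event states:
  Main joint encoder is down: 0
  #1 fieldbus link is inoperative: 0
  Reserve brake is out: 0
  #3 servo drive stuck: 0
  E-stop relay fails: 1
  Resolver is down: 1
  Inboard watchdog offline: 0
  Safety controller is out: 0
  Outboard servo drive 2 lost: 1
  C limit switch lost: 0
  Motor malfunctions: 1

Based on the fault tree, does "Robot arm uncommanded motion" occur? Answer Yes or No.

Yes

Brake chain inoperative [OR]: E-stop relay fails=occurs, Resolver is down=occurs, C limit switch lost=not, Safety controller is out=not → at least one input occurs → occurs.
Feedback branch unavailable [OR]: Reserve brake is out=not, Brake chain inoperative=occurs → at least one input occurs → occurs.
Safety interlock inoperative [AND]: Main joint encoder is down=not, Feedback branch unavailable=occurs → not all inputs occur → does not occur.
E-stop path lost [OR]: #3 servo drive stuck=not, Safety interlock inoperative=not → no input occurs → does not occur.
Servo loop unavailable [OR]: Motor malfunctions=occurs, #1 fieldbus link is inoperative=not, Inboard watchdog offline=not → at least one input occurs → occurs.
Controller stage unavailable [OR]: E-stop path lost=not, Servo loop unavailable=occurs → at least one input occurs → occurs.
Robot arm uncommanded motion [AND]: Controller stage unavailable=occurs, Outboard servo drive 2 lost=occurs → all inputs occur → occurs.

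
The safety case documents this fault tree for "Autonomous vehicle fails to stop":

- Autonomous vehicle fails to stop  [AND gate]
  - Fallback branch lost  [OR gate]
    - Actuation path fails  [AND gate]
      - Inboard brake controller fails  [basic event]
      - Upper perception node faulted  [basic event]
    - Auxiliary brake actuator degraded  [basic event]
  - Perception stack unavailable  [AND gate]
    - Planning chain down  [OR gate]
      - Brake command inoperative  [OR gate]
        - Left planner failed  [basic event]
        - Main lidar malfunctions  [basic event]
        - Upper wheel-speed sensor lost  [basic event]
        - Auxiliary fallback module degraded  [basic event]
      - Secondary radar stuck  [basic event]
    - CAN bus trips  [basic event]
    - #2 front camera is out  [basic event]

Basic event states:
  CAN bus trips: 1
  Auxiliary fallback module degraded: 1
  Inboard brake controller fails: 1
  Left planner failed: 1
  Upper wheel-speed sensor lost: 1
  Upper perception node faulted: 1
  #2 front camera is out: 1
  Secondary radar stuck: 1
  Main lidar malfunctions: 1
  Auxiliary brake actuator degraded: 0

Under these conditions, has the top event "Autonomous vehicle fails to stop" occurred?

Yes

Actuation path fails [AND]: Inboard brake controller fails=occurs, Upper perception node faulted=occurs → all inputs occur → occurs.
Fallback branch lost [OR]: Actuation path fails=occurs, Auxiliary brake actuator degraded=not → at least one input occurs → occurs.
Brake command inoperative [OR]: Left planner failed=occurs, Main lidar malfunctions=occurs, Upper wheel-speed sensor lost=occurs, Auxiliary fallback module degraded=occurs → at least one input occurs → occurs.
Planning chain down [OR]: Brake command inoperative=occurs, Secondary radar stuck=occurs → at least one input occurs → occurs.
Perception stack unavailable [AND]: Planning chain down=occurs, CAN bus trips=occurs, #2 front camera is out=occurs → all inputs occur → occurs.
Autonomous vehicle fails to stop [AND]: Fallback branch lost=occurs, Perception stack unavailable=occurs → all inputs occur → occurs.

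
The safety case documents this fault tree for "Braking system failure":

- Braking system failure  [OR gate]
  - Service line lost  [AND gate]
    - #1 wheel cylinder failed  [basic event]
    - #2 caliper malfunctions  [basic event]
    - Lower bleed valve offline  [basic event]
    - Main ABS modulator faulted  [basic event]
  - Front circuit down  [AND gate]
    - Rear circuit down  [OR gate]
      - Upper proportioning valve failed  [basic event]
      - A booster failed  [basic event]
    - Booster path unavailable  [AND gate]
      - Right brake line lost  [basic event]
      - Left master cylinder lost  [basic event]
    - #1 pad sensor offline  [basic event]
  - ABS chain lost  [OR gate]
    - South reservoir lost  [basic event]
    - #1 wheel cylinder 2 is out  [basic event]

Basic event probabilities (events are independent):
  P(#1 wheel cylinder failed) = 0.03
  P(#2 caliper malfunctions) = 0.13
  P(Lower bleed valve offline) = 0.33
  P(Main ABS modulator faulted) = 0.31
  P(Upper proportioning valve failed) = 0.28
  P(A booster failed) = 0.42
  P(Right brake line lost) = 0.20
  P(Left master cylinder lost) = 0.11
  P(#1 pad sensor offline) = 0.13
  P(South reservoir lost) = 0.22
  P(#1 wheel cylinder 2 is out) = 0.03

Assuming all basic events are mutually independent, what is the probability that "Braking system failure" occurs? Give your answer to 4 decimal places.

P(Service line lost) [AND] = 0.03 × 0.13 × 0.33 × 0.31 = 0.000399
P(Rear circuit down) [OR] = 1 − (1−0.28) × (1−0.42) = 0.582400
P(Booster path unavailable) [AND] = 0.20 × 0.11 = 0.022000
P(Front circuit down) [AND] = 0.582400 × 0.022000 × 0.13 = 0.001666
P(ABS chain lost) [OR] = 1 − (1−0.22) × (1−0.03) = 0.243400
P(Braking system failure) [OR] = 1 − (1−0.000399) × (1−0.001666) × (1−0.243400) = 0.244962
Rounded to 4 decimal places: P(Braking system failure) ≈ 0.2450.

0.2450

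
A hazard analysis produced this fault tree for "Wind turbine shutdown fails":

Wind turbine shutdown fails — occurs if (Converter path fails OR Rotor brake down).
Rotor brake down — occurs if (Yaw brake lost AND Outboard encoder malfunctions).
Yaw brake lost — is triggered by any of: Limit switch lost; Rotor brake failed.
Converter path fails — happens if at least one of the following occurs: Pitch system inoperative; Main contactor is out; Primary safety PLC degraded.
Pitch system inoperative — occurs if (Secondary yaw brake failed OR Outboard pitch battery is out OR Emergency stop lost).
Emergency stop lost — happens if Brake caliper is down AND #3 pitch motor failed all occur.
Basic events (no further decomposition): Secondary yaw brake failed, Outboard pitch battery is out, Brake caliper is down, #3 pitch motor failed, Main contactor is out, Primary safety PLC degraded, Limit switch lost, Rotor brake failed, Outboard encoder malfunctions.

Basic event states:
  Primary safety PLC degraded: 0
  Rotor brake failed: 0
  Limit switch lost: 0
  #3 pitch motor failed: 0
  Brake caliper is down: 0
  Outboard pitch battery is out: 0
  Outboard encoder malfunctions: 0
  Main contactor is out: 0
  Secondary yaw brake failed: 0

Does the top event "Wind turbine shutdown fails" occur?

No

Emergency stop lost [AND]: Brake caliper is down=not, #3 pitch motor failed=not → not all inputs occur → does not occur.
Pitch system inoperative [OR]: Secondary yaw brake failed=not, Outboard pitch battery is out=not, Emergency stop lost=not → no input occurs → does not occur.
Converter path fails [OR]: Pitch system inoperative=not, Main contactor is out=not, Primary safety PLC degraded=not → no input occurs → does not occur.
Yaw brake lost [OR]: Limit switch lost=not, Rotor brake failed=not → no input occurs → does not occur.
Rotor brake down [AND]: Yaw brake lost=not, Outboard encoder malfunctions=not → not all inputs occur → does not occur.
Wind turbine shutdown fails [OR]: Converter path fails=not, Rotor brake down=not → no input occurs → does not occur.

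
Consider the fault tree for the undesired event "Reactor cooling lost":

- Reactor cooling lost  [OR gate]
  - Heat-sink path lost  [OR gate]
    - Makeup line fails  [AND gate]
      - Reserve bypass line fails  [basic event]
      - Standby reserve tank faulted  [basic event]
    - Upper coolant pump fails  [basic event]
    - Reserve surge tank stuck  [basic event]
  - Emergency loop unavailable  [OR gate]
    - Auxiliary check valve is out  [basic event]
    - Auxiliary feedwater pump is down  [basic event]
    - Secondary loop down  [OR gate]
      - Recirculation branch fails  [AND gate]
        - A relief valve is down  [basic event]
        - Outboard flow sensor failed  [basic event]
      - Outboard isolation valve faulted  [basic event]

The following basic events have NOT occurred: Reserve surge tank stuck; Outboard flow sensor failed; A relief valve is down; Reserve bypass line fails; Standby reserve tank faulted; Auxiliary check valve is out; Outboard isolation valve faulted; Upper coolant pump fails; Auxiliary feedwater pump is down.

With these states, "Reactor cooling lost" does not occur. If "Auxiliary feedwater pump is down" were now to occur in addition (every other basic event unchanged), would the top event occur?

Counterfactual: set "Auxiliary feedwater pump is down" to occurred.
Makeup line fails [AND]: Reserve bypass line fails=not, Standby reserve tank faulted=not → not all inputs occur → does not occur.
Heat-sink path lost [OR]: Makeup line fails=not, Upper coolant pump fails=not, Reserve surge tank stuck=not → no input occurs → does not occur.
Recirculation branch fails [AND]: A relief valve is down=not, Outboard flow sensor failed=not → not all inputs occur → does not occur.
Secondary loop down [OR]: Recirculation branch fails=not, Outboard isolation valve faulted=not → no input occurs → does not occur.
Emergency loop unavailable [OR]: Auxiliary check valve is out=not, Auxiliary feedwater pump is down=occurs, Secondary loop down=not → at least one input occurs → occurs.
Reactor cooling lost [OR]: Heat-sink path lost=not, Emergency loop unavailable=occurs → at least one input occurs → occurs.

Yes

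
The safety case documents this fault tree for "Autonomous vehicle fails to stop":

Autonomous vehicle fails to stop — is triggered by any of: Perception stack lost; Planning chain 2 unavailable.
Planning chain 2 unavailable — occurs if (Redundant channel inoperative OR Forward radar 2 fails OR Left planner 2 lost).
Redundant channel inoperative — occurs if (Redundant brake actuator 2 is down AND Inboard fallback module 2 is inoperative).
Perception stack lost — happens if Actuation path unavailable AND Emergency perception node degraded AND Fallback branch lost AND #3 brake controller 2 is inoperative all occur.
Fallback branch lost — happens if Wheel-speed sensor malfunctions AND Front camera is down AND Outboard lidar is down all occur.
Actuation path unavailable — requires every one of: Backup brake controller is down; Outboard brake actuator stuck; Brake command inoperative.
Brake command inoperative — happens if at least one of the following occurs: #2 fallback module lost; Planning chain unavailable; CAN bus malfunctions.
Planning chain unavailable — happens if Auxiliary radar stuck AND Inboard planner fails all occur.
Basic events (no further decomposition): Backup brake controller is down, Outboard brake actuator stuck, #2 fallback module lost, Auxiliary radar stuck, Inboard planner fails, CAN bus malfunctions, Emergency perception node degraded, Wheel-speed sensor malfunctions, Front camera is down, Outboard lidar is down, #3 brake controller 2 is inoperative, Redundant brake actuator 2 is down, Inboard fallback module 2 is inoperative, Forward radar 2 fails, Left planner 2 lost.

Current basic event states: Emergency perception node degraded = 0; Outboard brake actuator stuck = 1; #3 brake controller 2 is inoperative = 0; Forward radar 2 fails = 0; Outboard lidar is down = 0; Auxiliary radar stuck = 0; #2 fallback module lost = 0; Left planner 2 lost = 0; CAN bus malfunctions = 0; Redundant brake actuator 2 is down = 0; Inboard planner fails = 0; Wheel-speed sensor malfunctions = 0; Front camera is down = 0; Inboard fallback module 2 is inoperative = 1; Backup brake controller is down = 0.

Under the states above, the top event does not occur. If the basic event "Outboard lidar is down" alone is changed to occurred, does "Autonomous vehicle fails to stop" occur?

No

Counterfactual: set "Outboard lidar is down" to occurred.
Planning chain unavailable [AND]: Auxiliary radar stuck=not, Inboard planner fails=not → not all inputs occur → does not occur.
Brake command inoperative [OR]: #2 fallback module lost=not, Planning chain unavailable=not, CAN bus malfunctions=not → no input occurs → does not occur.
Actuation path unavailable [AND]: Backup brake controller is down=not, Outboard brake actuator stuck=occurs, Brake command inoperative=not → not all inputs occur → does not occur.
Fallback branch lost [AND]: Wheel-speed sensor malfunctions=not, Front camera is down=not, Outboard lidar is down=occurs → not all inputs occur → does not occur.
Perception stack lost [AND]: Actuation path unavailable=not, Emergency perception node degraded=not, Fallback branch lost=not, #3 brake controller 2 is inoperative=not → not all inputs occur → does not occur.
Redundant channel inoperative [AND]: Redundant brake actuator 2 is down=not, Inboard fallback module 2 is inoperative=occurs → not all inputs occur → does not occur.
Planning chain 2 unavailable [OR]: Redundant channel inoperative=not, Forward radar 2 fails=not, Left planner 2 lost=not → no input occurs → does not occur.
Autonomous vehicle fails to stop [OR]: Perception stack lost=not, Planning chain 2 unavailable=not → no input occurs → does not occur.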